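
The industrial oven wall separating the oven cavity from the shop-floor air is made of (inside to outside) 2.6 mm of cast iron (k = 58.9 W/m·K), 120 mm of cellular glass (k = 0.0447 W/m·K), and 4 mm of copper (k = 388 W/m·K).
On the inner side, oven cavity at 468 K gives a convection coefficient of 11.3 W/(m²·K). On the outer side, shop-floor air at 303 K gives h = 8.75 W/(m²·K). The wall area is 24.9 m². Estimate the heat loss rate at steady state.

Q ≈ 1420 W

Using the resistance-network approach (series):
R_inner film = 1/(h_i·A) = 1/(11.3×24.9) = 0.003554 K/W
R_cast iron = L/(kA) = 0.0026/(58.9×24.9) = 1.773×10^-6 K/W
R_cellular glass = L/(kA) = 0.12/(0.0447×24.9) = 0.1078 K/W
R_copper = L/(kA) = 0.004/(388×24.9) = 4.14×10^-7 K/W
R_outer film = 1/(h_o·A) = 1/(8.75×24.9) = 0.00459 K/W
R_total = 0.116 K/W
Q = ΔT / R_total = 165 / 0.116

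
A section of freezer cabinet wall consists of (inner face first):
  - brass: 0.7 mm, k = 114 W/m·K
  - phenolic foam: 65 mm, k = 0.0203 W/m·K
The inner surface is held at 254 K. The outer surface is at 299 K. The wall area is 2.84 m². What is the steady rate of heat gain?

Q ≈ 39.9 W

Series thermal resistances:
R_brass = L/(kA) = 0.0007/(114×2.84) = 2.162×10^-6 K/W
R_phenolic foam = L/(kA) = 0.065/(0.0203×2.84) = 1.127 K/W
R_total = 1.127 K/W
Q = ΔT / R_total = 45 / 1.127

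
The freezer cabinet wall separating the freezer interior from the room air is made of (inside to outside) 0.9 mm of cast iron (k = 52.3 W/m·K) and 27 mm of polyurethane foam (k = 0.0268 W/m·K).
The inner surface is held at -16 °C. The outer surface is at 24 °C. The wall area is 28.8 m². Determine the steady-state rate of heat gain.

Q ≈ 1140 W

Using the resistance-network approach (series):
R_cast iron = L/(kA) = 0.0009/(52.3×28.8) = 5.975×10^-7 K/W
R_polyurethane foam = L/(kA) = 0.027/(0.0268×28.8) = 0.03498 K/W
R_total = 0.03498 K/W
Q = ΔT / R_total = 40 / 0.03498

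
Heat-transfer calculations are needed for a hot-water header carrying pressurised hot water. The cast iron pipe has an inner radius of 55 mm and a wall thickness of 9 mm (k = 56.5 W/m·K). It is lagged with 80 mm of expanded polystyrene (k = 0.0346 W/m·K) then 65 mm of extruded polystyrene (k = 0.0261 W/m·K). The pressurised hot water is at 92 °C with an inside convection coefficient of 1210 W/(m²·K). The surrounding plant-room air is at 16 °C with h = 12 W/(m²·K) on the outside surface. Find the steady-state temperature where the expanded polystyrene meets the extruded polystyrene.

T ≈ 45.2 °C

Treating each annulus and film as a series resistance:
R_inner film = 1/(h_i·2πr₁L) = 1/(1210×2π×0.055×1) = 0.002392 K/W
R_cast iron pipe wall = ln(64/55)/(2π×56.5×1) = 4.269×10^-4 K/W
R_expanded polystyrene = ln(144/64)/(2π×0.0346×1) = 3.73 K/W
R_extruded polystyrene = ln(209/144)/(2π×0.0261×1) = 2.272 K/W
R_outer film = 1/(h_o·2πr_oL) = 1/(12×2π×0.209×1) = 0.06346 K/W
R_total = 6.068 K/W
Q = ΔT/R_total = 76/6.068
Q = 12.5 W/m
T_interface = T_inner − Q·ΣR(inner→interface) = 92 − 12.5×3.733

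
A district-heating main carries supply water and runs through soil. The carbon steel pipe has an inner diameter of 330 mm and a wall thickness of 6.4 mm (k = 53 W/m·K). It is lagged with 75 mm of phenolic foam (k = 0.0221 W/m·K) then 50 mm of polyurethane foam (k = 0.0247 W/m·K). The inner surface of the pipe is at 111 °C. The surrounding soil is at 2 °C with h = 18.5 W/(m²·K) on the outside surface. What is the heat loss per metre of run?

q′ ≈ 28.4 W/m

Per-layer cylindrical resistances, series-summed:
R_carbon steel pipe wall = ln(171.4/165)/(2π×53×1) = 1.143×10^-4 K/W
R_phenolic foam = ln(246.4/171.4)/(2π×0.0221×1) = 2.614 K/W
R_polyurethane foam = ln(296.4/246.4)/(2π×0.0247×1) = 1.19 K/W
R_outer film = 1/(h_o·2πr_oL) = 1/(18.5×2π×0.2964×1) = 0.02902 K/W
R_total = 3.833 K/W
Q = ΔT/R_total = 109/3.833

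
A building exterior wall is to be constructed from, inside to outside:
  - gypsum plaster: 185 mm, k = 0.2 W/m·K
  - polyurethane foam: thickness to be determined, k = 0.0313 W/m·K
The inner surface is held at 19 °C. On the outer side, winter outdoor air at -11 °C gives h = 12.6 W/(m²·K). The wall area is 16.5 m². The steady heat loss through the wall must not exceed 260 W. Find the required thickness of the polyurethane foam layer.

Series thermal resistances:
R_gypsum plaster = L/(kA) = 0.185/(0.2×16.5) = 0.05606 K/W
R_outer film = 1/(h_o·A) = 1/(12.6×16.5) = 0.00481 K/W
Sum of the known resistances R_other = 0.06087 K/W
Required total resistance R_tot = ΔT/Q_allow = 30/260 = 0.1154 K/W
R_polyurethane foam = R_tot − R_other = 0.05451 K/W
L = R·k·A = 0.05451×0.0313×16.5

L ≈ 28.2 mm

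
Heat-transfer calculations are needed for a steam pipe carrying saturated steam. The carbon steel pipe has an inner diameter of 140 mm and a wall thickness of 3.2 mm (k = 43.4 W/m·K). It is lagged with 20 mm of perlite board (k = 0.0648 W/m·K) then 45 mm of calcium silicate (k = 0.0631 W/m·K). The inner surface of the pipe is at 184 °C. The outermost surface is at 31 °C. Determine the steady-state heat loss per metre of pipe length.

q′ ≈ 96.4 W/m

Treating each annulus and film as a series resistance:
R_carbon steel pipe wall = ln(73.2/70)/(2π×43.4×1) = 1.639×10^-4 K/W
R_perlite board = ln(93.2/73.2)/(2π×0.0648×1) = 0.5933 K/W
R_calcium silicate = ln(138.2/93.2)/(2π×0.0631×1) = 0.9937 K/W
R_total = 1.587 K/W
Q = ΔT/R_total = 153/1.587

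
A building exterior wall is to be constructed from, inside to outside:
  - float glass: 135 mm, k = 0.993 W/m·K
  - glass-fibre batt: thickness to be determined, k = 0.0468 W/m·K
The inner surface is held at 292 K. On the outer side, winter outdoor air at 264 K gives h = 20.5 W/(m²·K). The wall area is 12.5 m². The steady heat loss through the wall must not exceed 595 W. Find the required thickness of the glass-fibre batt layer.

Using the resistance-network approach (series):
R_float glass = L/(kA) = 0.135/(0.993×12.5) = 0.01088 K/W
R_outer film = 1/(h_o·A) = 1/(20.5×12.5) = 0.003902 K/W
Sum of the known resistances R_other = 0.01478 K/W
Required total resistance R_tot = ΔT/Q_allow = 28/595 = 0.04706 K/W
R_glass-fibre batt = R_tot − R_other = 0.03228 K/W
L = R·k·A = 0.03228×0.0468×12.5

L ≈ 18.9 mm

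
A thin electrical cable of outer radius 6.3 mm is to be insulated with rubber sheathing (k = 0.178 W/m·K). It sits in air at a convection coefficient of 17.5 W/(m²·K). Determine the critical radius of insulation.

For a cylinder r_cr = k/h = 0.178/17.5
r_cr = 10.2 mm; since the bare radius (6.3 mm) is below r_cr, adding a thin layer of insulation will *increase* heat loss.

r_cr ≈ 10.2 mm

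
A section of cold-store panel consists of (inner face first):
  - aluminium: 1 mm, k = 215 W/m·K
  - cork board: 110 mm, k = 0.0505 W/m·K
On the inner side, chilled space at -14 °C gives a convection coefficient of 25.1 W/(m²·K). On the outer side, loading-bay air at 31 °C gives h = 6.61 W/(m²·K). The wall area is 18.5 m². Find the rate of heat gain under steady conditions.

Q ≈ 351 W

Using the resistance-network approach (series):
R_inner film = 1/(h_i·A) = 1/(25.1×18.5) = 0.002154 K/W
R_aluminium = L/(kA) = 0.001/(215×18.5) = 2.514×10^-7 K/W
R_cork board = L/(kA) = 0.11/(0.0505×18.5) = 0.1177 K/W
R_outer film = 1/(h_o·A) = 1/(6.61×18.5) = 0.008178 K/W
R_total = 0.1281 K/W
Q = ΔT / R_total = 45 / 0.1281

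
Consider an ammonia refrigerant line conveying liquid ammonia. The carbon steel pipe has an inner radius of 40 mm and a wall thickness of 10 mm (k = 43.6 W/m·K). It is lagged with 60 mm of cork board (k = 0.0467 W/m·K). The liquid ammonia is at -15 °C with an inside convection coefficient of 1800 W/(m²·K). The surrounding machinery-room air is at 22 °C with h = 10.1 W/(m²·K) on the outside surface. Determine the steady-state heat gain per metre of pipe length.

Radial resistances (cylindrical: R_cond = ln(r_o/r_i)/(2πkL), R_conv = 1/(h·2πrL)):
R_inner film = 1/(h_i·2πr₁L) = 1/(1800×2π×0.04×1) = 0.00221 K/W
R_carbon steel pipe wall = ln(50/40)/(2π×43.6×1) = 8.146×10^-4 K/W
R_cork board = ln(110/50)/(2π×0.0467×1) = 2.687 K/W
R_outer film = 1/(h_o·2πr_oL) = 1/(10.1×2π×0.11×1) = 0.1433 K/W
R_total = 2.833 K/W
Q = ΔT/R_total = 37/2.833

q′ ≈ 13.1 W/m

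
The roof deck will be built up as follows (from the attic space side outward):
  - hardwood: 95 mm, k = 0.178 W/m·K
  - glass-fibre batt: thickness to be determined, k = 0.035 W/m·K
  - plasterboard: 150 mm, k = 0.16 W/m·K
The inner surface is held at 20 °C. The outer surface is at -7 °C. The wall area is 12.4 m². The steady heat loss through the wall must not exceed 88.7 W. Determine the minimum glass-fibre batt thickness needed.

Series thermal resistances:
R_hardwood = L/(kA) = 0.095/(0.178×12.4) = 0.04304 K/W
R_plasterboard = L/(kA) = 0.15/(0.16×12.4) = 0.0756 K/W
Sum of the known resistances R_other = 0.1186 K/W
Required total resistance R_tot = ΔT/Q_allow = 27/88.7 = 0.3044 K/W
R_glass-fibre batt = R_tot − R_other = 0.1858 K/W
L = R·k·A = 0.1858×0.035×12.4

L ≈ 80.6 mm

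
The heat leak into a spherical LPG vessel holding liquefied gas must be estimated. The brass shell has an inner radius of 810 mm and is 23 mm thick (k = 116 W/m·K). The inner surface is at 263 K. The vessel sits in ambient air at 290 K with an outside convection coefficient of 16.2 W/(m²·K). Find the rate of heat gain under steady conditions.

Q ≈ 3800 W

Each spherical layer contributes R = (1/r_i − 1/r_o)/(4πk):
R_brass shell = (1/0.81 − 1/0.833)/(4π×116) = 2.338×10^-5 K/W
R_outer film = 1/(h·4πr_o²) = 1/(16.2×4π×0.833²) = 0.007079 K/W
R_total = 0.007103 K/W
Q = ΔT/R_total = 27/0.007103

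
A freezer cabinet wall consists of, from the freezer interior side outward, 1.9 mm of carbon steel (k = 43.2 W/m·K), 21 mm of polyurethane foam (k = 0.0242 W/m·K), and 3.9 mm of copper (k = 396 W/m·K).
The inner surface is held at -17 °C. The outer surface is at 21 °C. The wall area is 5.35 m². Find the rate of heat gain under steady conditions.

Thermal resistances in series:
R_carbon steel = L/(kA) = 0.0019/(43.2×5.35) = 8.221×10^-6 K/W
R_polyurethane foam = L/(kA) = 0.021/(0.0242×5.35) = 0.1622 K/W
R_copper = L/(kA) = 0.0039/(396×5.35) = 1.841×10^-6 K/W
R_total = 0.1622 K/W
Q = ΔT / R_total = 38 / 0.1622

Q ≈ 234 W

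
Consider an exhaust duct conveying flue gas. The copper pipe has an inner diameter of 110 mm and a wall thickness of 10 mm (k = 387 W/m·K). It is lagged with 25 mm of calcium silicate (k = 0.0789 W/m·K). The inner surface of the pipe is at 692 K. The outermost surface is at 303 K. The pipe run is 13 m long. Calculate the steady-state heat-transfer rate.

Q ≈ 7700 W

For a radial system each layer contributes R = ln(r_out/r_in)/(2πkL); films add R = 1/(hA).
R_copper pipe wall = ln(65/55)/(2π×387×13) = 5.285×10^-6 K/W
R_calcium silicate = ln(90/65)/(2π×0.0789×13) = 0.05049 K/W
R_total = 0.0505 K/W
Q = ΔT/R_total = 389/0.0505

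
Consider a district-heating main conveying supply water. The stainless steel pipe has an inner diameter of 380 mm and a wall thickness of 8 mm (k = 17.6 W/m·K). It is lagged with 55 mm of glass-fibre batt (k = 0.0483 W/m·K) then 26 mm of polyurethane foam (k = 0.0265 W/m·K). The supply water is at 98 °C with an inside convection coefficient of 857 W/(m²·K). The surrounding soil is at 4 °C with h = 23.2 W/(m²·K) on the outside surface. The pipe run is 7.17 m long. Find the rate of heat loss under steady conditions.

Q ≈ 474 W

For a radial system each layer contributes R = ln(r_out/r_in)/(2πkL); films add R = 1/(hA).
R_inner film = 1/(h_i·2πr₁L) = 1/(857×2π×0.19×7.17) = 1.363×10^-4 K/W
R_stainless steel pipe wall = ln(198/190)/(2π×17.6×7.17) = 5.202×10^-5 K/W
R_glass-fibre batt = ln(253/198)/(2π×0.0483×7.17) = 0.1127 K/W
R_polyurethane foam = ln(279/253)/(2π×0.0265×7.17) = 0.08194 K/W
R_outer film = 1/(h_o·2πr_oL) = 1/(23.2×2π×0.279×7.17) = 0.003429 K/W
R_total = 0.1982 K/W
Q = ΔT/R_total = 94/0.1982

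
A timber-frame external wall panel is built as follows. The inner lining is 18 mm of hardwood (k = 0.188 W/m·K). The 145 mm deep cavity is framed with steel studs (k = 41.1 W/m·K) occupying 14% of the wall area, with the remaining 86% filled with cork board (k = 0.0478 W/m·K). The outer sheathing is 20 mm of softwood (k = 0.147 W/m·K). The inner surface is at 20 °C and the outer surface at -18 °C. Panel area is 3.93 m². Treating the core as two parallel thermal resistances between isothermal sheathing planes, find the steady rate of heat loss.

Q ≈ 581 W

Sheathing layers in series; stud and cavity paths in parallel between them.
R_inner = 0.018/(0.188×3.93) = 0.02436 K/W
R_stud  = 0.145/(41.1×0.14×3.93) = 0.006412 K/W
R_cav   = 0.145/(0.0478×0.86×3.93) = 0.8975 K/W
1/R_core = 1/R_stud + 1/R_cav → R_core = 0.006367 K/W
R_outer = 0.02/(0.147×3.93) = 0.03462 K/W
R_total = 0.06535 K/W
Q = ΔT/R_total = 38/0.06535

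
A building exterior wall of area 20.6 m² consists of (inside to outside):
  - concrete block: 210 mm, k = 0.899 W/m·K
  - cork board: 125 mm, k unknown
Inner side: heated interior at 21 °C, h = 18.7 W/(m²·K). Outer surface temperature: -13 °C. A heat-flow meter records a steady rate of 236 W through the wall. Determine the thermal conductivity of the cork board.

k ≈ 0.0466 W/(m·K)

Using the resistance-network approach (series):
R_inner film = 1/(h_i·A) = 1/(18.7×20.6) = 0.002596 K/W
R_concrete block = L/(kA) = 0.21/(0.899×20.6) = 0.01134 K/W
Sum of known resistances R_other = 0.01394 K/W
Total R = ΔT/Q = 34/236 = 0.1441 K/W
R_cork board = R_total − R_other = 0.1301 K/W
k = L/(R·A) = 0.125/(0.1301×20.6)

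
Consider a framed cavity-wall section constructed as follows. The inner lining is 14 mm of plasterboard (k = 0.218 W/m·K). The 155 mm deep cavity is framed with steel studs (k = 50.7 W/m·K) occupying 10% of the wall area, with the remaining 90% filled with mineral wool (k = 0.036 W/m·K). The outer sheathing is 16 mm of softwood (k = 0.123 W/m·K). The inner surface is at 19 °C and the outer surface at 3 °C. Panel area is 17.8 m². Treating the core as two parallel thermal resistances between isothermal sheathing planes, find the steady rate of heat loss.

Sheathing layers in series; stud and cavity paths in parallel between them.
R_inner = 0.014/(0.218×17.8) = 0.003608 K/W
R_stud  = 0.155/(50.7×0.1×17.8) = 0.001718 K/W
R_cav   = 0.155/(0.036×0.9×17.8) = 0.2688 K/W
1/R_core = 1/R_stud + 1/R_cav → R_core = 0.001707 K/W
R_outer = 0.016/(0.123×17.8) = 0.007308 K/W
R_total = 0.01262 K/W
Q = ΔT/R_total = 16/0.01262

Q ≈ 1270 W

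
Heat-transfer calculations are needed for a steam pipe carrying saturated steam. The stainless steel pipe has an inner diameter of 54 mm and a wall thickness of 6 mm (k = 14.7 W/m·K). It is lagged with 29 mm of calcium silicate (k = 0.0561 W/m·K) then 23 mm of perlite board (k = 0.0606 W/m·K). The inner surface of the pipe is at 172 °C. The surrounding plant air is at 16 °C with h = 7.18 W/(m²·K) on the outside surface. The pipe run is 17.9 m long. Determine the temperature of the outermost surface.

Treating each annulus and film as a series resistance:
R_stainless steel pipe wall = ln(33/27)/(2π×14.7×17.9) = 1.214×10^-4 K/W
R_calcium silicate = ln(62/33)/(2π×0.0561×17.9) = 0.09995 K/W
R_perlite board = ln(85/62)/(2π×0.0606×17.9) = 0.04629 K/W
R_outer film = 1/(h_o·2πr_oL) = 1/(7.18×2π×0.085×17.9) = 0.01457 K/W
R_total = 0.1609 K/W
Q = ΔT/R_total = 156/0.1609
Q = 969 W
T_interface = T_inner − Q·ΣR(inner→interface) = 172 − 969×0.1464

T ≈ 30.1 °C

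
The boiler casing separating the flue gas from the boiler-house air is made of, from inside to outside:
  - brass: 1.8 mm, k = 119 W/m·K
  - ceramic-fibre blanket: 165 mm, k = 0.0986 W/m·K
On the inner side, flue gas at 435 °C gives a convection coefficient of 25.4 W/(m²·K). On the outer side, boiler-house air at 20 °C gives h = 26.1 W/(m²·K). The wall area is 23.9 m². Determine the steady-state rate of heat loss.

Q ≈ 5660 W

Model the wall as resistances in series:
R_inner film = 1/(h_i·A) = 1/(25.4×23.9) = 0.001647 K/W
R_brass = L/(kA) = 0.0018/(119×23.9) = 6.329×10^-7 K/W
R_ceramic-fibre blanket = L/(kA) = 0.165/(0.0986×23.9) = 0.07002 K/W
R_outer film = 1/(h_o·A) = 1/(26.1×23.9) = 0.001603 K/W
R_total = 0.07327 K/W
Q = ΔT / R_total = 415 / 0.07327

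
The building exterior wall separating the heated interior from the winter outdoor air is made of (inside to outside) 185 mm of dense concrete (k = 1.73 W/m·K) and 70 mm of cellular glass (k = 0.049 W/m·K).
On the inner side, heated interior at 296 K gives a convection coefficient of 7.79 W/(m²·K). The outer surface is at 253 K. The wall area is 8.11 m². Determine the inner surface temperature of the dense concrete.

Series thermal resistances:
R_inner film = 1/(h_i·A) = 1/(7.79×8.11) = 0.01583 K/W
R_dense concrete = L/(kA) = 0.185/(1.73×8.11) = 0.01319 K/W
R_cellular glass = L/(kA) = 0.07/(0.049×8.11) = 0.1761 K/W
R_total = 0.2052 K/W;  Q = ΔT/R_total = 43/0.2052 = 209.6 W
T_interface = T_inner − Q·ΣR(inner→interface) = 296 − 210×0.01583

T ≈ 293 K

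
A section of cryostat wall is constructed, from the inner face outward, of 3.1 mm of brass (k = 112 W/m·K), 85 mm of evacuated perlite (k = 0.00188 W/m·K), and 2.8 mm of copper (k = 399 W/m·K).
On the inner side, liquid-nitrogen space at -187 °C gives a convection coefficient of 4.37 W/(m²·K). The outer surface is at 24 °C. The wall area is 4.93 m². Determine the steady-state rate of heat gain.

Model the wall as resistances in series:
R_inner film = 1/(h_i·A) = 1/(4.37×4.93) = 0.04642 K/W
R_brass = L/(kA) = 0.0031/(112×4.93) = 5.614×10^-6 K/W
R_evacuated perlite = L/(kA) = 0.085/(0.00188×4.93) = 9.171 K/W
R_copper = L/(kA) = 0.0028/(399×4.93) = 1.423×10^-6 K/W
R_total = 9.217 K/W
Q = ΔT / R_total = 211 / 9.217

Q ≈ 22.9 W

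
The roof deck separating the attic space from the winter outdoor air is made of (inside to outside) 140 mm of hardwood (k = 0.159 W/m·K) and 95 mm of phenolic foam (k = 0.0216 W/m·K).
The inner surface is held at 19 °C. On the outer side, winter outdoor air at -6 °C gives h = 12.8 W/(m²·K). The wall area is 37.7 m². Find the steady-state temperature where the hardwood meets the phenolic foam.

T ≈ 14.9 °C

Model the wall as resistances in series:
R_hardwood = L/(kA) = 0.14/(0.159×37.7) = 0.02336 K/W
R_phenolic foam = L/(kA) = 0.095/(0.0216×37.7) = 0.1167 K/W
R_outer film = 1/(h_o·A) = 1/(12.8×37.7) = 0.002072 K/W
R_total = 0.1421 K/W;  Q = ΔT/R_total = 25/0.1421 = 175.9 W
T_interface = T_inner − Q·ΣR(inner→interface) = 19 − 176×0.02336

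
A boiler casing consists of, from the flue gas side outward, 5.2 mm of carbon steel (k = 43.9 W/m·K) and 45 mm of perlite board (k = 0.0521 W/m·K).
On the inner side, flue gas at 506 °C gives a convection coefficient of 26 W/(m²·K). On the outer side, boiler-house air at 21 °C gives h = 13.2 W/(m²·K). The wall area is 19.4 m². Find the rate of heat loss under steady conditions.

Series thermal resistances:
R_inner film = 1/(h_i·A) = 1/(26×19.4) = 0.001983 K/W
R_carbon steel = L/(kA) = 0.0052/(43.9×19.4) = 6.106×10^-6 K/W
R_perlite board = L/(kA) = 0.045/(0.0521×19.4) = 0.04452 K/W
R_outer film = 1/(h_o·A) = 1/(13.2×19.4) = 0.003905 K/W
R_total = 0.05042 K/W
Q = ΔT / R_total = 485 / 0.05042

Q ≈ 9620 W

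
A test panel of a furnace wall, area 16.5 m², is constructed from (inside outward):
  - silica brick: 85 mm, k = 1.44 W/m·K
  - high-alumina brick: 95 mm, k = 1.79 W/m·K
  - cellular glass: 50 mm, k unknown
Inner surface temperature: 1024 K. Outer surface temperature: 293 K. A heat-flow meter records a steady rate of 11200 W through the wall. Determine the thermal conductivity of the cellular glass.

Series thermal resistances:
R_silica brick = L/(kA) = 0.085/(1.44×16.5) = 0.003577 K/W
R_high-alumina brick = L/(kA) = 0.095/(1.79×16.5) = 0.003217 K/W
Sum of known resistances R_other = 0.006794 K/W
Total R = ΔT/Q = 731/11200 = 0.06527 K/W
R_cellular glass = R_total − R_other = 0.05847 K/W
k = L/(R·A) = 0.05/(0.05847×16.5)

k ≈ 0.0518 W/(m·K)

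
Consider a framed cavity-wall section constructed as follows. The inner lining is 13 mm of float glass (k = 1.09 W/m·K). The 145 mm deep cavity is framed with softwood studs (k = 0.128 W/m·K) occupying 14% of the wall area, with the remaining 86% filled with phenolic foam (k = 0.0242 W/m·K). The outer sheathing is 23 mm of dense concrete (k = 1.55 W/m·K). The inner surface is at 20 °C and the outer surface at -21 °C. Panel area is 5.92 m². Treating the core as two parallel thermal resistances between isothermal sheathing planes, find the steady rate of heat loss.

Q ≈ 64.4 W

Sheathing layers in series; stud and cavity paths in parallel between them.
R_inner = 0.013/(1.09×5.92) = 0.002015 K/W
R_stud  = 0.145/(0.128×0.14×5.92) = 1.367 K/W
R_cav   = 0.145/(0.0242×0.86×5.92) = 1.177 K/W
1/R_core = 1/R_stud + 1/R_cav → R_core = 0.6324 K/W
R_outer = 0.023/(1.55×5.92) = 0.002507 K/W
R_total = 0.6369 K/W
Q = ΔT/R_total = 41/0.6369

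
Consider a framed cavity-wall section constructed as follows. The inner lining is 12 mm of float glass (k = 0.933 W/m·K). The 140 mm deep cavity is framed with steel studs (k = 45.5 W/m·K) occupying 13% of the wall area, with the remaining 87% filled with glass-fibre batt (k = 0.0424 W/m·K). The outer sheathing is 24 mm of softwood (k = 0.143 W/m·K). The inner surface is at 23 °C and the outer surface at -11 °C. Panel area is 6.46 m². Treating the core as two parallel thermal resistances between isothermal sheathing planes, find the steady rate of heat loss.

Q ≈ 1080 W

Sheathing layers in series; stud and cavity paths in parallel between them.
R_inner = 0.012/(0.933×6.46) = 0.001991 K/W
R_stud  = 0.14/(45.5×0.13×6.46) = 0.003664 K/W
R_cav   = 0.14/(0.0424×0.87×6.46) = 0.5875 K/W
1/R_core = 1/R_stud + 1/R_cav → R_core = 0.003641 K/W
R_outer = 0.024/(0.143×6.46) = 0.02598 K/W
R_total = 0.03161 K/W
Q = ΔT/R_total = 34/0.03161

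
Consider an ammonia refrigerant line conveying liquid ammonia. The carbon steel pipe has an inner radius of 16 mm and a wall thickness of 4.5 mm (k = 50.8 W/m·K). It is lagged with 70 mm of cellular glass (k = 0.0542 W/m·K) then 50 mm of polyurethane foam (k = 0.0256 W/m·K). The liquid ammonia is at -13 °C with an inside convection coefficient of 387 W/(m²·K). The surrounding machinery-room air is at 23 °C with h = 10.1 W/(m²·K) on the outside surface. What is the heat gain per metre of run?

q′ ≈ 4.98 W/m

Radial resistances (cylindrical: R_cond = ln(r_o/r_i)/(2πkL), R_conv = 1/(h·2πrL)):
R_inner film = 1/(h_i·2πr₁L) = 1/(387×2π×0.016×1) = 0.0257 K/W
R_carbon steel pipe wall = ln(20.5/16)/(2π×50.8×1) = 7.765×10^-4 K/W
R_cellular glass = ln(90.5/20.5)/(2π×0.0542×1) = 4.36 K/W
R_polyurethane foam = ln(140.5/90.5)/(2π×0.0256×1) = 2.735 K/W
R_outer film = 1/(h_o·2πr_oL) = 1/(10.1×2π×0.1405×1) = 0.1122 K/W
R_total = 7.234 K/W
Q = ΔT/R_total = 36/7.234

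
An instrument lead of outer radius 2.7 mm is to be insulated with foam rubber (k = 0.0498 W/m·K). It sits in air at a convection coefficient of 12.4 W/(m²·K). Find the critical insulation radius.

r_cr ≈ 4.02 mm

For a cylinder r_cr = k/h = 0.0498/12.4
r_cr = 4.02 mm; since the bare radius (2.7 mm) is below r_cr, adding a thin layer of insulation will *increase* heat loss.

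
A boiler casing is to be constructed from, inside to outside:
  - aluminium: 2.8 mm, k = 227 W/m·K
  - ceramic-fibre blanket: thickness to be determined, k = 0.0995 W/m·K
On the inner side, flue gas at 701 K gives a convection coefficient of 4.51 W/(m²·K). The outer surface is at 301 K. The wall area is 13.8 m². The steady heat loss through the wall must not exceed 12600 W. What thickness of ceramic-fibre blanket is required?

Treating each layer as a thermal resistance in series:
R_inner film = 1/(h_i·A) = 1/(4.51×13.8) = 0.01607 K/W
R_aluminium = L/(kA) = 0.0028/(227×13.8) = 8.938×10^-7 K/W
Sum of the known resistances R_other = 0.01607 K/W
Required total resistance R_tot = ΔT/Q_allow = 400/12600 = 0.03175 K/W
R_ceramic-fibre blanket = R_tot − R_other = 0.01568 K/W
L = R·k·A = 0.01568×0.0995×13.8

L ≈ 21.5 mm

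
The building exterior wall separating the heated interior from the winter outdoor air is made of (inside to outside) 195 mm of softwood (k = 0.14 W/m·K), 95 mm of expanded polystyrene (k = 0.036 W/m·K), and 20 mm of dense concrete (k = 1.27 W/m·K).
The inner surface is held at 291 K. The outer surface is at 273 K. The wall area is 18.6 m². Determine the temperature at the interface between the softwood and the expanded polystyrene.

T ≈ 285 K

Model the wall as resistances in series:
R_softwood = L/(kA) = 0.195/(0.14×18.6) = 0.07488 K/W
R_expanded polystyrene = L/(kA) = 0.095/(0.036×18.6) = 0.1419 K/W
R_dense concrete = L/(kA) = 0.02/(1.27×18.6) = 8.467×10^-4 K/W
R_total = 0.2176 K/W;  Q = ΔT/R_total = 18/0.2176 = 82.72 W
T_interface = T_inner − Q·ΣR(inner→interface) = 291 − 82.7×0.07488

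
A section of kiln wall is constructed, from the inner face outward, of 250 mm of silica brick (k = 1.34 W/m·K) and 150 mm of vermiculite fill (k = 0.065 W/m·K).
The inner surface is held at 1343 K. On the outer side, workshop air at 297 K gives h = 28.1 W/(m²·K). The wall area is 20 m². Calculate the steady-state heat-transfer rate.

Model the wall as resistances in series:
R_silica brick = L/(kA) = 0.25/(1.34×20) = 0.009328 K/W
R_vermiculite fill = L/(kA) = 0.15/(0.065×20) = 0.1154 K/W
R_outer film = 1/(h_o·A) = 1/(28.1×20) = 0.001779 K/W
R_total = 0.1265 K/W
Q = ΔT / R_total = 1046 / 0.1265

Q ≈ 8270 W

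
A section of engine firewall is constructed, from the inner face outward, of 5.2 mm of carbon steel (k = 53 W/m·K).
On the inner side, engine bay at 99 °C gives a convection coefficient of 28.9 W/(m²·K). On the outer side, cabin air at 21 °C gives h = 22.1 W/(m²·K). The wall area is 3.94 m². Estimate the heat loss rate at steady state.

Q ≈ 3840 W

Using the resistance-network approach (series):
R_inner film = 1/(h_i·A) = 1/(28.9×3.94) = 0.008782 K/W
R_carbon steel = L/(kA) = 0.0052/(53×3.94) = 2.49×10^-5 K/W
R_outer film = 1/(h_o·A) = 1/(22.1×3.94) = 0.01148 K/W
R_total = 0.02029 K/W
Q = ΔT / R_total = 78 / 0.02029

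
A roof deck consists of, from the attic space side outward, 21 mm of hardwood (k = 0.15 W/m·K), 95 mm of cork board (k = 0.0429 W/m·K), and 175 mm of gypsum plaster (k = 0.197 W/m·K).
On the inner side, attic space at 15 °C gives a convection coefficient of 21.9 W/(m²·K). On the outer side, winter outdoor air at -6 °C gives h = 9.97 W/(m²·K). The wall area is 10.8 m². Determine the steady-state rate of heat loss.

Q ≈ 66.9 W

Treating each layer as a thermal resistance in series:
R_inner film = 1/(h_i·A) = 1/(21.9×10.8) = 0.004228 K/W
R_hardwood = L/(kA) = 0.021/(0.15×10.8) = 0.01296 K/W
R_cork board = L/(kA) = 0.095/(0.0429×10.8) = 0.205 K/W
R_gypsum plaster = L/(kA) = 0.175/(0.197×10.8) = 0.08225 K/W
R_outer film = 1/(h_o·A) = 1/(9.97×10.8) = 0.009287 K/W
R_total = 0.3138 K/W
Q = ΔT / R_total = 21 / 0.3138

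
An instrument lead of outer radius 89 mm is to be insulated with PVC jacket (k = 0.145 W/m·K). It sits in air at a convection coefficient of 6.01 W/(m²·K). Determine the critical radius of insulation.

r_cr ≈ 24.1 mm

For a cylinder r_cr = k/h = 0.145/6.01
r_cr = 24.1 mm; since the bare radius (89 mm) is above r_cr, any added insulation will reduce heat loss.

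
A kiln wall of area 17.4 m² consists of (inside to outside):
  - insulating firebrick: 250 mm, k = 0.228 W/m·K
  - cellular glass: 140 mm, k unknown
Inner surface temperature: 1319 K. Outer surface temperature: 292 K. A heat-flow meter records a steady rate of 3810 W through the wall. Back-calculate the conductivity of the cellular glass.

k ≈ 0.039 W/(m·K)

Model the wall as resistances in series:
R_insulating firebrick = L/(kA) = 0.25/(0.228×17.4) = 0.06302 K/W
Sum of known resistances R_other = 0.06302 K/W
Total R = ΔT/Q = 1027/3810 = 0.2696 K/W
R_cellular glass = R_total − R_other = 0.2065 K/W
k = L/(R·A) = 0.14/(0.2065×17.4)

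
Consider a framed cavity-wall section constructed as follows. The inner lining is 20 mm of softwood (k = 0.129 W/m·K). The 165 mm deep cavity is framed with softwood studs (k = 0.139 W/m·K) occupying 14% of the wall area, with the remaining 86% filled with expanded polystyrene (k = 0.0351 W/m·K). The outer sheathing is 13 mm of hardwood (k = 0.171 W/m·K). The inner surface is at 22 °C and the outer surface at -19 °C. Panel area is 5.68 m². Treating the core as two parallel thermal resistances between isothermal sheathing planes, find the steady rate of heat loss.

Sheathing layers in series; stud and cavity paths in parallel between them.
R_inner = 0.02/(0.129×5.68) = 0.0273 K/W
R_stud  = 0.165/(0.139×0.14×5.68) = 1.493 K/W
R_cav   = 0.165/(0.0351×0.86×5.68) = 0.9623 K/W
1/R_core = 1/R_stud + 1/R_cav → R_core = 0.5851 K/W
R_outer = 0.013/(0.171×5.68) = 0.01338 K/W
R_total = 0.6258 K/W
Q = ΔT/R_total = 41/0.6258

Q ≈ 65.5 W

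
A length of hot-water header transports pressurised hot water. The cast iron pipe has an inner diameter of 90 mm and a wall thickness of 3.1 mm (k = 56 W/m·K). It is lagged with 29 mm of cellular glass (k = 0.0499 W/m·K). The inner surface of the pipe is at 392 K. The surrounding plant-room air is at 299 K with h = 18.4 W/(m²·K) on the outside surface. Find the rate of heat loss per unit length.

Per-layer cylindrical resistances, series-summed:
R_cast iron pipe wall = ln(48.1/45)/(2π×56×1) = 1.893×10^-4 K/W
R_cellular glass = ln(77.1/48.1)/(2π×0.0499×1) = 1.505 K/W
R_outer film = 1/(h_o·2πr_oL) = 1/(18.4×2π×0.0771×1) = 0.1122 K/W
R_total = 1.617 K/W
Q = ΔT/R_total = 93/1.617

q′ ≈ 57.5 W/m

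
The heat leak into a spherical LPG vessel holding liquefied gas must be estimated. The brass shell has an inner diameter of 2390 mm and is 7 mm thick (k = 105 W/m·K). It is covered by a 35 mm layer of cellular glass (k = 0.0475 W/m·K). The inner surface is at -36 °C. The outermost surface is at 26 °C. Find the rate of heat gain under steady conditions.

Q ≈ 1570 W

Spherical conduction: R = (1/r_in − 1/r_out)/(4πk) per layer; series-sum.
R_brass shell = (1/1.195 − 1/1.202)/(4π×105) = 3.693×10^-6 K/W
R_cellular glass = (1/1.202 − 1/1.237)/(4π×0.0475) = 0.03944 K/W
R_total = 0.03944 K/W
Q = ΔT/R_total = 62/0.03944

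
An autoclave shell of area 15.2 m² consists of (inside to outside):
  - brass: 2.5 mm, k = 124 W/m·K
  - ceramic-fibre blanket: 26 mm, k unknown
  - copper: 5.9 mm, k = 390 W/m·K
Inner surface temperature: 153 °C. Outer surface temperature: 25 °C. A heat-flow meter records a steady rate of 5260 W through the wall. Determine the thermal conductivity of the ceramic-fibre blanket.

k ≈ 0.0703 W/(m·K)

Series thermal resistances:
R_brass = L/(kA) = 0.0025/(124×15.2) = 1.326×10^-6 K/W
R_copper = L/(kA) = 0.0059/(390×15.2) = 9.953×10^-7 K/W
Sum of known resistances R_other = 2.322×10^-6 K/W
Total R = ΔT/Q = 128/5260 = 0.02433 K/W
R_ceramic-fibre blanket = R_total − R_other = 0.02433 K/W
k = L/(R·A) = 0.026/(0.02433×15.2)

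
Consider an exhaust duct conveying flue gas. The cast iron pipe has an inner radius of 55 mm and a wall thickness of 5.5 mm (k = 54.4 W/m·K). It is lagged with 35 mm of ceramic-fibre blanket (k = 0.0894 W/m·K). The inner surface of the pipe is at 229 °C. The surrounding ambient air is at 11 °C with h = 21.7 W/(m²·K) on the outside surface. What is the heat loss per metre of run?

For a radial system each layer contributes R = ln(r_out/r_in)/(2πkL); films add R = 1/(hA).
R_cast iron pipe wall = ln(60.5/55)/(2π×54.4×1) = 2.788×10^-4 K/W
R_ceramic-fibre blanket = ln(95.5/60.5)/(2π×0.0894×1) = 0.8127 K/W
R_outer film = 1/(h_o·2πr_oL) = 1/(21.7×2π×0.0955×1) = 0.0768 K/W
R_total = 0.8897 K/W
Q = ΔT/R_total = 218/0.8897

q′ ≈ 245 W/m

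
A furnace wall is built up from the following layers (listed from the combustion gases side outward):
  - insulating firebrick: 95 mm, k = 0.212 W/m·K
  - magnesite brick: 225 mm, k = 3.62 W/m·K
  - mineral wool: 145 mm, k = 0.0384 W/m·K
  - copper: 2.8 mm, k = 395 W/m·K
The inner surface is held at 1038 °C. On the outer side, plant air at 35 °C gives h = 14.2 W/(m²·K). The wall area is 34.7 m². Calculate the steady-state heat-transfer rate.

Using the resistance-network approach (series):
R_insulating firebrick = L/(kA) = 0.095/(0.212×34.7) = 0.01291 K/W
R_magnesite brick = L/(kA) = 0.225/(3.62×34.7) = 0.001791 K/W
R_mineral wool = L/(kA) = 0.145/(0.0384×34.7) = 0.1088 K/W
R_copper = L/(kA) = 0.0028/(395×34.7) = 2.043×10^-7 K/W
R_outer film = 1/(h_o·A) = 1/(14.2×34.7) = 0.002029 K/W
R_total = 0.1256 K/W
Q = ΔT / R_total = 1003 / 0.1256

Q ≈ 7990 W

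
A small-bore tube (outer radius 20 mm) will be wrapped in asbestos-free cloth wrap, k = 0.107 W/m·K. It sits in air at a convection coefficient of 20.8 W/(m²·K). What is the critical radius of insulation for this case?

r_cr ≈ 5.14 mm

For a cylinder r_cr = k/h = 0.107/20.8
r_cr = 5.14 mm; since the bare radius (20 mm) is above r_cr, any added insulation will reduce heat loss.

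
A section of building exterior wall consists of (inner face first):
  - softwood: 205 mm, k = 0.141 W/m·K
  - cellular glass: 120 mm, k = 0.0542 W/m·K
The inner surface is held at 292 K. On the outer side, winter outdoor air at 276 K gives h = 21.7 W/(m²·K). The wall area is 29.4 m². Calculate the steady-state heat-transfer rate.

Thermal resistances in series:
R_softwood = L/(kA) = 0.205/(0.141×29.4) = 0.04945 K/W
R_cellular glass = L/(kA) = 0.12/(0.0542×29.4) = 0.07531 K/W
R_outer film = 1/(h_o·A) = 1/(21.7×29.4) = 0.001567 K/W
R_total = 0.1263 K/W
Q = ΔT / R_total = 16 / 0.1263

Q ≈ 127 W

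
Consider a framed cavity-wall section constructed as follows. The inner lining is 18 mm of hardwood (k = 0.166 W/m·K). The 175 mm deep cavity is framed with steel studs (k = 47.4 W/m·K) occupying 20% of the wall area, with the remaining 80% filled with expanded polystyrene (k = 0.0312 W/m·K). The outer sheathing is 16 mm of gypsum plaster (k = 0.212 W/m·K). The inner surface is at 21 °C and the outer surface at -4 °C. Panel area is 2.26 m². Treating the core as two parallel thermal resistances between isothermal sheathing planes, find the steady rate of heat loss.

Q ≈ 279 W

Sheathing layers in series; stud and cavity paths in parallel between them.
R_inner = 0.018/(0.166×2.26) = 0.04798 K/W
R_stud  = 0.175/(47.4×0.2×2.26) = 0.008168 K/W
R_cav   = 0.175/(0.0312×0.8×2.26) = 3.102 K/W
1/R_core = 1/R_stud + 1/R_cav → R_core = 0.008147 K/W
R_outer = 0.016/(0.212×2.26) = 0.03339 K/W
R_total = 0.08952 K/W
Q = ΔT/R_total = 25/0.08952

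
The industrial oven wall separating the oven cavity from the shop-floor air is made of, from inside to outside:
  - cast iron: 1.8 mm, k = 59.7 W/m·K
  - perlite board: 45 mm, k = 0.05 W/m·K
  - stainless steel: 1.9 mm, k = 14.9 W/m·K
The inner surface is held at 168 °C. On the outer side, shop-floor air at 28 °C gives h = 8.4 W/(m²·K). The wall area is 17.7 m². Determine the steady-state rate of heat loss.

Q ≈ 2430 W

Model the wall as resistances in series:
R_cast iron = L/(kA) = 0.0018/(59.7×17.7) = 1.703×10^-6 K/W
R_perlite board = L/(kA) = 0.045/(0.05×17.7) = 0.05085 K/W
R_stainless steel = L/(kA) = 0.0019/(14.9×17.7) = 7.204×10^-6 K/W
R_outer film = 1/(h_o·A) = 1/(8.4×17.7) = 0.006726 K/W
R_total = 0.05758 K/W
Q = ΔT / R_total = 140 / 0.05758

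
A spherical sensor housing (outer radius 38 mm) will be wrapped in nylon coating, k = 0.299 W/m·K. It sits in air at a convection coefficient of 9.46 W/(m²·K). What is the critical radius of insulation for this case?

r_cr ≈ 63.2 mm

For a sphere r_cr = 2k/h = 2×0.299/9.46
r_cr = 63.2 mm; since the bare radius (38 mm) is below r_cr, adding a thin layer of insulation will *increase* heat loss.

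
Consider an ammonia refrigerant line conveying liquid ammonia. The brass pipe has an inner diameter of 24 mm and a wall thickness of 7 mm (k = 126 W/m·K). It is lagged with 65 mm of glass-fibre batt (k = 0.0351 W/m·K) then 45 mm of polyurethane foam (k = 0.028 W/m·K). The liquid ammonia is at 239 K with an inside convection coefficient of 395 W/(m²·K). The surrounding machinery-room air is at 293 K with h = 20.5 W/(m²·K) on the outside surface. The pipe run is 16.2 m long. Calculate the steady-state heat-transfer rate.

Treating each annulus and film as a series resistance:
R_inner film = 1/(h_i·2πr₁L) = 1/(395×2π×0.012×16.2) = 0.002073 K/W
R_brass pipe wall = ln(19/12)/(2π×126×16.2) = 3.583×10^-5 K/W
R_glass-fibre batt = ln(84/19)/(2π×0.0351×16.2) = 0.416 K/W
R_polyurethane foam = ln(129/84)/(2π×0.028×16.2) = 0.1505 K/W
R_outer film = 1/(h_o·2πr_oL) = 1/(20.5×2π×0.129×16.2) = 0.003715 K/W
R_total = 0.5724 K/W
Q = ΔT/R_total = 54/0.5724

Q ≈ 94.3 W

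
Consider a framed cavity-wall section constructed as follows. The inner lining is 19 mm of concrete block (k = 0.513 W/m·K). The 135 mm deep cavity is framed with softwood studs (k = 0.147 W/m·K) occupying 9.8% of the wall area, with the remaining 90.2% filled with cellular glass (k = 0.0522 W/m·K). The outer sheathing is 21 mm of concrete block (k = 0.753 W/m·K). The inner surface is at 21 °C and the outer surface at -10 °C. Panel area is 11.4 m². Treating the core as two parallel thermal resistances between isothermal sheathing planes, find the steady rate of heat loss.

Q ≈ 156 W

Sheathing layers in series; stud and cavity paths in parallel between them.
R_inner = 0.019/(0.513×11.4) = 0.003249 K/W
R_stud  = 0.135/(0.147×0.098×11.4) = 0.822 K/W
R_cav   = 0.135/(0.0522×0.902×11.4) = 0.2515 K/W
1/R_core = 1/R_stud + 1/R_cav → R_core = 0.1926 K/W
R_outer = 0.021/(0.753×11.4) = 0.002446 K/W
R_total = 0.1983 K/W
Q = ΔT/R_total = 31/0.1983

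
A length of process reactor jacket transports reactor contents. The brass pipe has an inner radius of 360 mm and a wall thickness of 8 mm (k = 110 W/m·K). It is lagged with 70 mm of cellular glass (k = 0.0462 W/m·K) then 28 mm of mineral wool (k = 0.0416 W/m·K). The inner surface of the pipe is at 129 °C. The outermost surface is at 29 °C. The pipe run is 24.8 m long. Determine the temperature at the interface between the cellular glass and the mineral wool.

Cylindrical conduction, so R = ln(r₂/r₁)/(2πkL) per layer, in series:
R_brass pipe wall = ln(368/360)/(2π×110×24.8) = 1.282×10^-6 K/W
R_cellular glass = ln(438/368)/(2π×0.0462×24.8) = 0.02419 K/W
R_mineral wool = ln(466/438)/(2π×0.0416×24.8) = 0.009559 K/W
R_total = 0.03375 K/W
Q = ΔT/R_total = 100/0.03375
Q = 2960 W
T_interface = T_inner − Q·ΣR(inner→interface) = 129 − 2960×0.02419

T ≈ 57.3 °C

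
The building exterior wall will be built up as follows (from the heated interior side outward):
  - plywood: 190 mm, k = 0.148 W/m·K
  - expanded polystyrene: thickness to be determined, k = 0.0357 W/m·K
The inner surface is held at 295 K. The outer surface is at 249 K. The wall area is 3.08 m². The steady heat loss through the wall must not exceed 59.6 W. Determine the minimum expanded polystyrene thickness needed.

Series thermal resistances:
R_plywood = L/(kA) = 0.19/(0.148×3.08) = 0.4168 K/W
Sum of the known resistances R_other = 0.4168 K/W
Required total resistance R_tot = ΔT/Q_allow = 46/59.6 = 0.7718 K/W
R_expanded polystyrene = R_tot − R_other = 0.355 K/W
L = R·k·A = 0.355×0.0357×3.08

L ≈ 39 mm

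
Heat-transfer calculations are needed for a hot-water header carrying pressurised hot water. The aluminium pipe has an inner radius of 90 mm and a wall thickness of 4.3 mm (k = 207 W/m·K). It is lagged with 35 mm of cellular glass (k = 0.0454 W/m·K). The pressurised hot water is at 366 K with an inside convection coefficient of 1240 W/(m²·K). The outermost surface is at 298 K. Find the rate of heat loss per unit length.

Treating each annulus and film as a series resistance:
R_inner film = 1/(h_i·2πr₁L) = 1/(1240×2π×0.09×1) = 0.001426 K/W
R_aluminium pipe wall = ln(94.3/90)/(2π×207×1) = 3.588×10^-5 K/W
R_cellular glass = ln(129.3/94.3)/(2π×0.0454×1) = 1.107 K/W
R_total = 1.108 K/W
Q = ΔT/R_total = 68/1.108

q′ ≈ 61.4 W/m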